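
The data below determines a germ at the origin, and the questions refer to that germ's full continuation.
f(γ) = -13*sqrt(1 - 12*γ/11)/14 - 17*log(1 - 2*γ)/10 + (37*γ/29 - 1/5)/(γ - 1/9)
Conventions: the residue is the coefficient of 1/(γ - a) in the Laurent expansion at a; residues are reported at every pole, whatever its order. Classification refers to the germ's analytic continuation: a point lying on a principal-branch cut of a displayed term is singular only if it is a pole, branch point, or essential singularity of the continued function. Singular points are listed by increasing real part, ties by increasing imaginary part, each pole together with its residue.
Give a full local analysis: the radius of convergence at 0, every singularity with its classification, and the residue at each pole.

Radius of convergence at 0: 1/9.
At 1/9: a pole of order 1; residue -76/1305.
At 1/2: a logarithmic branch point.
At 11/12: an algebraic (square-root) branch point.

Denominator factor (γ - 1/9): pole of order 1 at 1/9, modulus 1/9.
Branch term (-13/14)*sqrt(1 - γ/(11/12)): its argument vanishes at γ = 11/12, a square-root branch point, modulus 11/12.
Branch term (-17/10)*log(1 - γ/(1/2)): its argument vanishes at γ = 1/2, a logarithmic branch point, modulus 1/2.
The radius of convergence is the smallest modulus among the singular points: 1/9.
The branch terms are analytic at 1/9 and contribute nothing to the residue; only the rational part matters.
At the order-1 pole 1/9 set g(γ) = (γ - (1/9))*(rational part) = 37*γ/29 - 1/5.
Simple pole: residue = g(a) at a = 1/9, which is -76/1305.
List the singular points by increasing real part (a conjugate pair: the negative imaginary part first).


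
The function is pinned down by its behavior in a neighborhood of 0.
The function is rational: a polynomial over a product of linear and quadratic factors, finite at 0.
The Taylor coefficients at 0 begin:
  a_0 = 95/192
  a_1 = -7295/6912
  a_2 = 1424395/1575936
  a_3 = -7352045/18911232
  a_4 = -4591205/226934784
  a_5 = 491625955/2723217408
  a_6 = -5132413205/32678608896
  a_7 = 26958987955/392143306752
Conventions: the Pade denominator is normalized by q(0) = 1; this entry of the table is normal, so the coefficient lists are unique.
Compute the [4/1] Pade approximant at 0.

The Pade approximant has numerator coefficients [95/192, 5331027835/1586720448, -256675525195/30147688512, 231428752225/30147688512, -105194887375/30147688512]; denominator coefficients [1, 98325191/11018892].

Taylor coefficients needed (read off): a_0 = 95/192, a_1 = -7295/6912, a_2 = 1424395/1575936, a_3 = -7352045/18911232, a_4 = -4591205/226934784, a_5 = 491625955/2723217408.
Write the denominator as Q(η) = 1 + q1*η. Requiring Q*f - P = O(η^6) with deg P <= 4 kills the coefficients of η^5..η^5 in Q*f:
  η^5: a_5 + q1*a_4 = 0, i.e. 491625955/2723217408 + (-4591205/226934784)*q1 = 0.
Solving this linear system: q1 = 98325191/11018892.
The numerator is Q*f truncated at degree 4: P0 = a_0 = 95/192; P1 = a_1 + q1*a_0 = 5331027835/1586720448; P2 = a_2 + q1*a_1 = -256675525195/30147688512; P3 = a_3 + q1*a_2 = 231428752225/30147688512; P4 = a_4 + q1*a_3 = -105194887375/30147688512.


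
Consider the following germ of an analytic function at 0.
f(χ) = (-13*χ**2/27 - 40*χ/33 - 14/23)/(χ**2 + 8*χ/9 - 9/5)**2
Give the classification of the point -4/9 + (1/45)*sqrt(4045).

The point is a pole of order 2.

The denominator factor χ**2 + 8*χ/9 - 9/5 vanishes at -4/9 + (1/45)*sqrt(4045) and appears to the power 2; the numerator there equals -3117511/2766555 - (2096/120285)*sqrt(4045), nonzero, and no other factor vanishes.
Hence a pole whose order is the multiplicity, 2.


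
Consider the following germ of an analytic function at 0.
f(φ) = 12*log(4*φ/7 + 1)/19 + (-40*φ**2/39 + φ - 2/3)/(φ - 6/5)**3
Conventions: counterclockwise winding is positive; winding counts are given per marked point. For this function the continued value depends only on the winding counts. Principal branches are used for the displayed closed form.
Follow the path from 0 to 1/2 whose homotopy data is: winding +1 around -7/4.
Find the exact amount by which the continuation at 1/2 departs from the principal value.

The rational part is single-valued and drops out of the difference; each branch term changes only by its own monodromy.
(12/19)*log(1 - φ/(-7/4)): each positive loop around -7/4 adds 2*pi*i to the log, so winding +1 contributes (12/19)*(1)*2*pi*i = (24/19)*pi*i.
Summing the contributions at φ = 1/2 gives (24/19)*pi*i.

Continued minus principal equals (24/19)*pi*i.


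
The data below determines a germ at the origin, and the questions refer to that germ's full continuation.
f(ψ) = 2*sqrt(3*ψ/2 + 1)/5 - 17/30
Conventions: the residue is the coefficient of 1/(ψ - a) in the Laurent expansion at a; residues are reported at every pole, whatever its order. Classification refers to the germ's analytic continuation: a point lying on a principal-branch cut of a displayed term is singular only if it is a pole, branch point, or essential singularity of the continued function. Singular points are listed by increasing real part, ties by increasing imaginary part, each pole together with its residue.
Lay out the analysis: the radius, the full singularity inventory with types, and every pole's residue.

Radius of convergence at 0: 2/3.
At -2/3: an algebraic (square-root) branch point.

Branch term (2/5)*sqrt(1 - ψ/(-2/3)): its argument vanishes at ψ = -2/3, a square-root branch point, modulus 2/3.
The radius of convergence is the smallest modulus among the singular points: 2/3.


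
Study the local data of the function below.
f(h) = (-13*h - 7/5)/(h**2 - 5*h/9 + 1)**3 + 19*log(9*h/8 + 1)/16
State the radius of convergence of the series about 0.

Denominator factor (h**2 - 5*h/9 + 1)^3: discriminant -299/81, complex-conjugate roots (5/18) + ((1/18)*sqrt(299))*i and (5/18) - ((1/18)*sqrt(299))*i; poles of order 3, moduli 1 and 1.
Branch term (19/16)*log(1 - h/(-8/9)): its argument vanishes at h = -8/9, a logarithmic branch point, modulus 8/9.
The radius of convergence is the smallest modulus among the singular points: 8/9.

The radius of convergence is 8/9.


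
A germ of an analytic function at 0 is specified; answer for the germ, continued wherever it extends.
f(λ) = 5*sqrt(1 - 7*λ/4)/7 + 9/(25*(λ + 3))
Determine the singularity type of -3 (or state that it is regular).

The point is a pole of order 1.

The denominator factor λ + 3 vanishes at -3 and appears to the power 1; the numerator there equals 9/25, nonzero, and no other factor vanishes.
The branch terms are analytic at this point.
Hence a pole whose order is the multiplicity, 1.


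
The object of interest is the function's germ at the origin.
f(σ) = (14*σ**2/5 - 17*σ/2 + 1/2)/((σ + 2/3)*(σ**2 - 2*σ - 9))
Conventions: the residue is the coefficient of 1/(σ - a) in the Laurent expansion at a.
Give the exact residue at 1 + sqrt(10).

The residue is 2487/1300 - (603/1300)*sqrt(10).

The factor σ**2 - 2*σ - 9 splits as (σ - a)(σ - a') with a = 1 + sqrt(10), a' = 1 - sqrt(10). At the order-1 pole a set g(σ) = (σ - a)*f(σ) = [(14*σ**2/5 - 17*σ/2 + 1/2)/(σ + 2/3)] / (σ - a').
Simple pole: residue = g(a) at a = 1 + sqrt(10), which is 2487/1300 - (603/1300)*sqrt(10).


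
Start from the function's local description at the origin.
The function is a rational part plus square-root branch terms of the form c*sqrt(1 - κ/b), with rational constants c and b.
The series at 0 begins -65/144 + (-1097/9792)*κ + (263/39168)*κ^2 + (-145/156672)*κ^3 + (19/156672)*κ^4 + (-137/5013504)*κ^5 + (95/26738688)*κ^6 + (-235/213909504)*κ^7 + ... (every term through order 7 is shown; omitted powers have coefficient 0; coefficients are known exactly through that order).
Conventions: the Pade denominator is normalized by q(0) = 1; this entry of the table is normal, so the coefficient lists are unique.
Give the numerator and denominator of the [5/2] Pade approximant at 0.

Taylor coefficients needed (read off): a_0 = -65/144, a_1 = -1097/9792, a_2 = 263/39168, a_3 = -145/156672, a_4 = 19/156672, a_5 = -137/5013504, a_6 = 95/26738688, a_7 = -235/213909504.
Write the denominator as Q(κ) = 1 + q1*κ + q2*κ^2. Requiring Q*f - P = O(κ^8) with deg P <= 5 kills the coefficients of κ^6..κ^7 in Q*f:
  κ^6: a_6 + q1*a_5 + q2*a_4 = 0, i.e. 95/26738688 + (-137/5013504)*q1 + (19/156672)*q2 = 0.
  κ^7: a_7 + q1*a_6 + q2*a_5 = 0, i.e. -235/213909504 + (95/26738688)*q1 + (-137/5013504)*q2 = 0.
Solving this linear system: q1 = -855/7472, q2 = -6585/119552.
The numerator is Q*f truncated at degree 5: P0 = a_0 = -65/144; P1 = a_1 + q1*a_0 = -1104421/18291456; P2 = a_2 + q1*a_1 + q2*a_0 = 12993301/292663296; P3 = a_3 + q1*a_2 + q2*a_1 = 308285/68861952; P4 = a_4 + q1*a_3 + q2*a_2 = -39299/275447808; P5 = a_5 + q1*a_4 + q2*a_3 = 10769/1101791232.

The Pade approximant has numerator coefficients [-65/144, -1104421/18291456, 12993301/292663296, 308285/68861952, -39299/275447808, 10769/1101791232]; denominator coefficients [1, -855/7472, -6585/119552].


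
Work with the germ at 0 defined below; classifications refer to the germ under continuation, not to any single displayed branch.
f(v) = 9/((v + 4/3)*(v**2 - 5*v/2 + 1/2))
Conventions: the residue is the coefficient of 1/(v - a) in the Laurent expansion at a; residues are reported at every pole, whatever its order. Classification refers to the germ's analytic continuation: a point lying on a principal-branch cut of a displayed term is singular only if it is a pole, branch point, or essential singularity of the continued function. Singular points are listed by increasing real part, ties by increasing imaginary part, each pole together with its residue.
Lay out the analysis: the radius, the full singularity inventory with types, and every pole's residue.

Radius of convergence at 0: 5/4 - (1/4)*sqrt(17).
At -4/3: a pole of order 1; residue 162/101.
At 5/4 - (1/4)*sqrt(17): a pole of order 1; residue -81/101 - (837/1717)*sqrt(17).
At 5/4 + (1/4)*sqrt(17): a pole of order 1; residue -81/101 + (837/1717)*sqrt(17).

Denominator factor (v**2 - 5*v/2 + 1/2): discriminant 17/4, real irrational roots 5/4 + (1/4)*sqrt(17) and 5/4 - (1/4)*sqrt(17); poles of order 1, moduli 5/4 + (1/4)*sqrt(17) and 5/4 - (1/4)*sqrt(17).
Denominator factor (v + 4/3): pole of order 1 at -4/3, modulus 4/3.
The radius of convergence is the smallest modulus among the singular points: 5/4 - (1/4)*sqrt(17).
At the order-1 pole -4/3 set g(v) = (v - (-4/3))*f(v) = 9/(v**2 - 5*v/2 + 1/2).
Simple pole: residue = g(a) at a = -4/3, which is 162/101.
The factor v**2 - 5*v/2 + 1/2 splits as (v - a)(v - a') with a = 5/4 - (1/4)*sqrt(17), a' = 5/4 + (1/4)*sqrt(17). At the order-1 pole a set g(v) = (v - a)*f(v) = [9/(v + 4/3)] / (v - a').
Simple pole: residue = g(a) at a = 5/4 - (1/4)*sqrt(17), which is -81/101 - (837/1717)*sqrt(17).
The factor v**2 - 5*v/2 + 1/2 splits as (v - a)(v - a') with a = 5/4 + (1/4)*sqrt(17), a' = 5/4 - (1/4)*sqrt(17). At the order-1 pole a set g(v) = (v - a)*f(v) = [9/(v + 4/3)] / (v - a').
Simple pole: residue = g(a) at a = 5/4 + (1/4)*sqrt(17), which is -81/101 + (837/1717)*sqrt(17).
List the singular points by increasing real part (a conjugate pair: the negative imaginary part first).


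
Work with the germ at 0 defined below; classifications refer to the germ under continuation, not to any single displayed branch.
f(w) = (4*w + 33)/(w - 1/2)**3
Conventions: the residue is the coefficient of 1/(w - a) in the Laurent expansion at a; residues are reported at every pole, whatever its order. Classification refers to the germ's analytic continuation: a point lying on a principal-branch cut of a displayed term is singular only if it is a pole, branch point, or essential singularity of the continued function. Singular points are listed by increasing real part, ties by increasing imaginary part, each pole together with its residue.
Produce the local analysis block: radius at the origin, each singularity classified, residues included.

Denominator factor (w - 1/2)^3: pole of order 3 at 1/2, modulus 1/2.
The radius of convergence is the smallest modulus among the singular points: 1/2.
At the order-3 pole 1/2 set g(w) = (w - (1/2))^3*f(w) = 4*w + 33.
Order-3 pole: residue = g''(a)/2; g''(1/2) = 0, so the residue is 0.

Radius of convergence at 0: 1/2.
At 1/2: a pole of order 3; residue 0.


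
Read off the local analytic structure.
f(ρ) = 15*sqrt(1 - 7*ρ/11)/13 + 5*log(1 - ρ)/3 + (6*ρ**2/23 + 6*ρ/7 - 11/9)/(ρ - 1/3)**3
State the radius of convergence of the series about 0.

The radius of convergence is 1/3.

Denominator factor (ρ - 1/3)^3: pole of order 3 at 1/3, modulus 1/3.
Branch term (5/3)*log(1 - ρ/(1)): its argument vanishes at ρ = 1, a logarithmic branch point, modulus 1.
Branch term (15/13)*sqrt(1 - ρ/(11/7)): its argument vanishes at ρ = 11/7, a square-root branch point, modulus 11/7.
The radius of convergence is the smallest modulus among the singular points: 1/3.


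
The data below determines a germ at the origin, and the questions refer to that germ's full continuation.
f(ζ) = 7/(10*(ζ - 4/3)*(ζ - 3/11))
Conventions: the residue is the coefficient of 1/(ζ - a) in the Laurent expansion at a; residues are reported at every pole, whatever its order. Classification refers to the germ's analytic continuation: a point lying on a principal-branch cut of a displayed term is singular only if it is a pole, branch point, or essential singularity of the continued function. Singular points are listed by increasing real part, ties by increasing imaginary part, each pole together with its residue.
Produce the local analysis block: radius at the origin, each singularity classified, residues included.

Radius of convergence at 0: 3/11.
At 3/11: a pole of order 1; residue -33/50.
At 4/3: a pole of order 1; residue 33/50.

Denominator factor (ζ - 3/11): pole of order 1 at 3/11, modulus 3/11.
Denominator factor (ζ - 4/3): pole of order 1 at 4/3, modulus 4/3.
The radius of convergence is the smallest modulus among the singular points: 3/11.
At the order-1 pole 3/11 set g(ζ) = (ζ - (3/11))*f(ζ) = 7/(10*(ζ - 4/3)).
Simple pole: residue = g(a) at a = 3/11, which is -33/50.
At the order-1 pole 4/3 set g(ζ) = (ζ - (4/3))*f(ζ) = 7/(10*(ζ - 3/11)).
Simple pole: residue = g(a) at a = 4/3, which is 33/50.
List the singular points by increasing real part (a conjugate pair: the negative imaginary part first).


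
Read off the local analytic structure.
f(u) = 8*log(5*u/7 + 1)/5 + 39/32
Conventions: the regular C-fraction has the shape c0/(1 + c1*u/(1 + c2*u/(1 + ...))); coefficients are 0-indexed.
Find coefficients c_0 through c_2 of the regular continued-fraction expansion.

The regular C-fraction coefficients are [39/32, -256/273, 101/78].

Taylor coefficients (expand at 0): a_0 = 39/32, a_1 = 8/7, a_2 = -20/49.
c0 = a_0 = 39/32. Peel one level at a time: if S = 1 + c*u/S' with S'(0) = 1, then c is the u-coefficient of S and S' = c*u/(S - 1).
S_1 = c0/f = 1 + (-256/273)*u + (12928/10647)*u^2 + ...; c1 = -256/273.
S_2 = c1*u/(S_1 - 1) = 1 + (101/78)*u + ...; c2 = 101/78.


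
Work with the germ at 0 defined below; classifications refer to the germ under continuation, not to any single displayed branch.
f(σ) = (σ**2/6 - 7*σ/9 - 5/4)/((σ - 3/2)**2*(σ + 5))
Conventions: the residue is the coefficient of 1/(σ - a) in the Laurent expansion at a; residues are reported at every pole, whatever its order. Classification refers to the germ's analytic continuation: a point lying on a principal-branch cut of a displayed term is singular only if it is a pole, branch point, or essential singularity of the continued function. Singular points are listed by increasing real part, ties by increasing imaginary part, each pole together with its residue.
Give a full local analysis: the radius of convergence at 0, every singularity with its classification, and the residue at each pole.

Denominator factor (σ + 5): pole of order 1 at -5, modulus 5.
Denominator factor (σ - 3/2)^2: pole of order 2 at 3/2, modulus 3/2.
The radius of convergence is the smallest modulus among the singular points: 3/2.
At the order-1 pole -5 set g(σ) = (σ - (-5))*f(σ) = (σ**2/6 - 7*σ/9 - 5/4)/(σ - 3/2)**2.
Simple pole: residue = g(a) at a = -5, which is 245/1521.
At the order-2 pole 3/2 set g(σ) = (σ - (3/2))^2*f(σ) = (σ**2/6 - 7*σ/9 - 5/4)/(σ + 5).
Order-2 pole: residue = g'(a); g'(3/2) = 17/3042, so the residue is 17/3042.
List the singular points by increasing real part (a conjugate pair: the negative imaginary part first).

Radius of convergence at 0: 3/2.
At -5: a pole of order 1; residue 245/1521.
At 3/2: a pole of order 2; residue 17/3042.


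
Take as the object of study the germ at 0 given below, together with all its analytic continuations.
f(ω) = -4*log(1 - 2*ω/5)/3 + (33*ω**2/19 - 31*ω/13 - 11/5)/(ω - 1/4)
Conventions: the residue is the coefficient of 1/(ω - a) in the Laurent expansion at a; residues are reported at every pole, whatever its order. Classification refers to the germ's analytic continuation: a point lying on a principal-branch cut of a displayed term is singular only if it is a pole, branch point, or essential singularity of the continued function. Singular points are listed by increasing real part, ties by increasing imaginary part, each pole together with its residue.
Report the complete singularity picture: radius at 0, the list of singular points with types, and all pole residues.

Radius of convergence at 0: 1/4.
At 1/4: a pole of order 1; residue -53107/19760.
At 5/2: a logarithmic branch point.

Denominator factor (ω - 1/4): pole of order 1 at 1/4, modulus 1/4.
Branch term (-4/3)*log(1 - ω/(5/2)): its argument vanishes at ω = 5/2, a logarithmic branch point, modulus 5/2.
The radius of convergence is the smallest modulus among the singular points: 1/4.
The branch term is analytic at 1/4 and contributes nothing to the residue; only the rational part matters.
At the order-1 pole 1/4 set g(ω) = (ω - (1/4))*(rational part) = 33*ω**2/19 - 31*ω/13 - 11/5.
Simple pole: residue = g(a) at a = 1/4, which is -53107/19760.
List the singular points by increasing real part (a conjugate pair: the negative imaginary part first).


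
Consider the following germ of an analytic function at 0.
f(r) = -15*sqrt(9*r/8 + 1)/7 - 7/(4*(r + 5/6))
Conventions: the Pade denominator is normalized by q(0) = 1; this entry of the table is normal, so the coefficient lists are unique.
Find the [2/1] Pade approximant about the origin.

Taylor coefficients needed (expand at 0): a_0 = -297/70, a_1 = 3681/2800, a_2 = -1202877/448000, a_3 = 123221817/35840000.
Write the denominator as Q(r) = 1 + q1*r. Requiring Q*f - P = O(r^4) with deg P <= 2 kills the coefficients of r^3..r^3 in Q*f:
  r^3: a_3 + q1*a_2 = 0, i.e. 123221817/35840000 + (-1202877/448000)*q1 = 0.
Solving this linear system: q1 = 4563771/3564080.
The numerator is Q*f truncated at degree 2: P0 = a_0 = -297/70; P1 = a_1 + q1*a_0 = -41098221/9979424; P2 = a_2 + q1*a_1 = -159927129/159670784.

The Pade approximant has numerator coefficients [-297/70, -41098221/9979424, -159927129/159670784]; denominator coefficients [1, 4563771/3564080].


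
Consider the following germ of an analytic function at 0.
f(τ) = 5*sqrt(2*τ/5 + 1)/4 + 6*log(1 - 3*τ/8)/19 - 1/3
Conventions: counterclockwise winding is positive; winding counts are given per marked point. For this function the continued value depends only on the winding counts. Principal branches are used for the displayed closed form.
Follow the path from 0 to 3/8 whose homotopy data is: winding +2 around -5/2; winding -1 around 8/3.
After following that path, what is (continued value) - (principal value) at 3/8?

The rational part is single-valued and drops out of the difference; each branch term changes only by its own monodromy.
(5/4)*sqrt(1 - τ/(-5/2)): winding +2 is even, the square root returns to the same sheet, contribution 0.
(6/19)*log(1 - τ/(8/3)): each positive loop around 8/3 adds 2*pi*i to the log, so winding -1 contributes (6/19)*(-1)*2*pi*i = -(12/19)*pi*i.
Summing the contributions at τ = 3/8 gives -(12/19)*pi*i.

Continued minus principal equals -(12/19)*pi*i.


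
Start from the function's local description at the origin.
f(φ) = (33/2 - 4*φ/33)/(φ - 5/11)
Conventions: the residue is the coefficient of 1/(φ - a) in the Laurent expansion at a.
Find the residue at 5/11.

The residue is 11939/726.

At the order-1 pole 5/11 set g(φ) = (φ - (5/11))*f(φ) = 33/2 - 4*φ/33.
Simple pole: residue = g(a) at a = 5/11, which is 11939/726.


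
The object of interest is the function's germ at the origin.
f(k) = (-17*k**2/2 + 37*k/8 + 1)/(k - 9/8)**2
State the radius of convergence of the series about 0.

The radius of convergence is 9/8.

Denominator factor (k - 9/8)^2: pole of order 2 at 9/8, modulus 9/8.
The radius of convergence is the smallest modulus among the singular points: 9/8.


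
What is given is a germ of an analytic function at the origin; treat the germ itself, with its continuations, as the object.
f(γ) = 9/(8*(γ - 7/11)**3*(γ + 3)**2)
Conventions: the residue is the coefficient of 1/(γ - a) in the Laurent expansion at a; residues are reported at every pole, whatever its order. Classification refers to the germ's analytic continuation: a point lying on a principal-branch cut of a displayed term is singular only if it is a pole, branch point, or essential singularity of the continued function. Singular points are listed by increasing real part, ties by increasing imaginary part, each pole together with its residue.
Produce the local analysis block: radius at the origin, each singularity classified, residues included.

Denominator factor (γ - 7/11)^3: pole of order 3 at 7/11, modulus 7/11.
Denominator factor (γ + 3)^2: pole of order 2 at -3, modulus 3.
The radius of convergence is the smallest modulus among the singular points: 7/11.
At the order-2 pole -3 set g(γ) = (γ - (-3))^2*f(γ) = 9/(8*(γ - 7/11)**3).
Order-2 pole: residue = g'(a); g'(-3) = -395307/20480000, so the residue is -395307/20480000.
At the order-3 pole 7/11 set g(γ) = (γ - (7/11))^3*f(γ) = 9/(8*(γ + 3)**2).
Order-3 pole: residue = g''(a)/2; g''(7/11) = 395307/10240000, so the residue is 395307/20480000.
List the singular points by increasing real part (a conjugate pair: the negative imaginary part first).

Radius of convergence at 0: 7/11.
At -3: a pole of order 2; residue -395307/20480000.
At 7/11: a pole of order 3; residue 395307/20480000.


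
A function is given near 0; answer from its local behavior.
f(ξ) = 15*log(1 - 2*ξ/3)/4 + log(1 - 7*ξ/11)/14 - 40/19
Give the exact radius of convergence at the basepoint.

The radius of convergence is 3/2.

Branch term (15/4)*log(1 - ξ/(3/2)): its argument vanishes at ξ = 3/2, a logarithmic branch point, modulus 3/2.
Branch term (1/14)*log(1 - ξ/(11/7)): its argument vanishes at ξ = 11/7, a logarithmic branch point, modulus 11/7.
The radius of convergence is the smallest modulus among the singular points: 3/2.


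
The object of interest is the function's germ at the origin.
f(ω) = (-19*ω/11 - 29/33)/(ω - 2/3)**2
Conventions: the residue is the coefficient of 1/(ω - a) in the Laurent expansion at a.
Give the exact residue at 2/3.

The residue is -19/11.

At the order-2 pole 2/3 set g(ω) = (ω - (2/3))^2*f(ω) = -19*ω/11 - 29/33.
Order-2 pole: residue = g'(a); g'(2/3) = -19/11, so the residue is -19/11.


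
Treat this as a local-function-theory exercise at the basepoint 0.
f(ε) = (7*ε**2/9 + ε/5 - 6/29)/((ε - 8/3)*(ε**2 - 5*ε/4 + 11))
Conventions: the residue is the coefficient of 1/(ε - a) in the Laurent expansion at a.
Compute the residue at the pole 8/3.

The residue is 68794/173565.

At the order-1 pole 8/3 set g(ε) = (ε - (8/3))*f(ε) = (7*ε**2/9 + ε/5 - 6/29)/(ε**2 - 5*ε/4 + 11).
Simple pole: residue = g(a) at a = 8/3, which is 68794/173565.


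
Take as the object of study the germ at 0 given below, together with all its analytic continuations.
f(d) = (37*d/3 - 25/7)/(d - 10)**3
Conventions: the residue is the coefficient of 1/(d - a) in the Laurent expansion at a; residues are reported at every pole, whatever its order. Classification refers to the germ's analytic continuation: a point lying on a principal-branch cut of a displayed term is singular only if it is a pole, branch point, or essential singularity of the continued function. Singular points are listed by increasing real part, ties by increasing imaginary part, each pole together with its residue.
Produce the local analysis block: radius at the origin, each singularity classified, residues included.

Denominator factor (d - 10)^3: pole of order 3 at 10, modulus 10.
The radius of convergence is the smallest modulus among the singular points: 10.
At the order-3 pole 10 set g(d) = (d - (10))^3*f(d) = 37*d/3 - 25/7.
Order-3 pole: residue = g''(a)/2; g''(10) = 0, so the residue is 0.

Radius of convergence at 0: 10.
At 10: a pole of order 3; residue 0.


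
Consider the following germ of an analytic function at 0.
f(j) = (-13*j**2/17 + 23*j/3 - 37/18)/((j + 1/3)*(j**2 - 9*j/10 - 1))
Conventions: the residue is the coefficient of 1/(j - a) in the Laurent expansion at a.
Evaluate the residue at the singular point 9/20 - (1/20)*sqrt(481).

The residue is -3937/901 - (373666/1300143)*sqrt(481).

The factor j**2 - 9*j/10 - 1 splits as (j - a)(j - a') with a = 9/20 - (1/20)*sqrt(481), a' = 9/20 + (1/20)*sqrt(481). At the order-1 pole a set g(j) = (j - a)*f(j) = [(-13*j**2/17 + 23*j/3 - 37/18)/(j + 1/3)] / (j - a').
Simple pole: residue = g(a) at a = 9/20 - (1/20)*sqrt(481), which is -3937/901 - (373666/1300143)*sqrt(481).


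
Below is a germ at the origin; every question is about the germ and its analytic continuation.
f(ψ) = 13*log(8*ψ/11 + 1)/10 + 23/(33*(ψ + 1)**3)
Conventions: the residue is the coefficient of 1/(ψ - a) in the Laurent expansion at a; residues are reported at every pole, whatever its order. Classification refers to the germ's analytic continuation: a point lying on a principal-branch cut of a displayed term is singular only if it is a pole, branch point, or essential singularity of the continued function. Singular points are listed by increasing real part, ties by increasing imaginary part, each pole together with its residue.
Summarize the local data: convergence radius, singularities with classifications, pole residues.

Radius of convergence at 0: 1.
At -11/8: a logarithmic branch point.
At -1: a pole of order 3; residue 0.

Denominator factor (ψ + 1)^3: pole of order 3 at -1, modulus 1.
Branch term (13/10)*log(1 - ψ/(-11/8)): its argument vanishes at ψ = -11/8, a logarithmic branch point, modulus 11/8.
The radius of convergence is the smallest modulus among the singular points: 1.
The branch term is analytic at -1 and contributes nothing to the residue; only the rational part matters.
At the order-3 pole -1 set g(ψ) = (ψ - (-1))^3*(rational part) = 23/33.
Order-3 pole: residue = g''(a)/2; g''(-1) = 0, so the residue is 0.
List the singular points by increasing real part (a conjugate pair: the negative imaginary part first).


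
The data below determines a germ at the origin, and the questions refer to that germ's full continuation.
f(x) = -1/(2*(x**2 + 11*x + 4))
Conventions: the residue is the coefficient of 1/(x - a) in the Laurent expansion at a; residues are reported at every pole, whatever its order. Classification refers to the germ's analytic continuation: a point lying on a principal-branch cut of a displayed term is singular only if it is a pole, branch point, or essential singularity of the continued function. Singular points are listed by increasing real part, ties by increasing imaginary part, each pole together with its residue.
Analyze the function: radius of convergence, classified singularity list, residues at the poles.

Radius of convergence at 0: 11/2 - (1/2)*sqrt(105).
At -11/2 - (1/2)*sqrt(105): a pole of order 1; residue (1/210)*sqrt(105).
At -11/2 + (1/2)*sqrt(105): a pole of order 1; residue -(1/210)*sqrt(105).

Denominator factor (x**2 + 11*x + 4): discriminant 105, real irrational roots -11/2 + (1/2)*sqrt(105) and -11/2 - (1/2)*sqrt(105); poles of order 1, moduli 11/2 - (1/2)*sqrt(105) and 11/2 + (1/2)*sqrt(105).
The radius of convergence is the smallest modulus among the singular points: 11/2 - (1/2)*sqrt(105).
The factor x**2 + 11*x + 4 splits as (x - a)(x - a') with a = -11/2 - (1/2)*sqrt(105), a' = -11/2 + (1/2)*sqrt(105). At the order-1 pole a set g(x) = (x - a)*f(x) = [-1/2] / (x - a').
Simple pole: residue = g(a) at a = -11/2 - (1/2)*sqrt(105), which is (1/210)*sqrt(105).
The factor x**2 + 11*x + 4 splits as (x - a)(x - a') with a = -11/2 + (1/2)*sqrt(105), a' = -11/2 - (1/2)*sqrt(105). At the order-1 pole a set g(x) = (x - a)*f(x) = [-1/2] / (x - a').
Simple pole: residue = g(a) at a = -11/2 + (1/2)*sqrt(105), which is -(1/210)*sqrt(105).
List the singular points by increasing real part (a conjugate pair: the negative imaginary part first).


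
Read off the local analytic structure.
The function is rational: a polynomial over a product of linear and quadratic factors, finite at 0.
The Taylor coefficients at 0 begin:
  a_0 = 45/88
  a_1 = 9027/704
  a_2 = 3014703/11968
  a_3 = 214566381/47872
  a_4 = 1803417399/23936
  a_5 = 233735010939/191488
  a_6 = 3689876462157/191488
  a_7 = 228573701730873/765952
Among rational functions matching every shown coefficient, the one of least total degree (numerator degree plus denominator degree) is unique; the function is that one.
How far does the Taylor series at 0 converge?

The radius of convergence is -9/2 + (1/6)*sqrt(753).

No rational of total degree below 6 reproduces all 8 coefficients; solving the [2/4] Pade equations on them gives f(σ) = (-20*σ**2/17 - 7*σ/16 + 5/22)/(σ**2 + 9*σ - 2/3)**2, whose expansion matches every shown term.
Denominator factor (σ**2 + 9*σ - 2/3)^2: discriminant 251/3, real irrational roots -9/2 + (1/6)*sqrt(753) and -9/2 - (1/6)*sqrt(753); poles of order 2, moduli -9/2 + (1/6)*sqrt(753) and 9/2 + (1/6)*sqrt(753).
The radius of convergence is the smallest modulus among the singular points: -9/2 + (1/6)*sqrt(753).


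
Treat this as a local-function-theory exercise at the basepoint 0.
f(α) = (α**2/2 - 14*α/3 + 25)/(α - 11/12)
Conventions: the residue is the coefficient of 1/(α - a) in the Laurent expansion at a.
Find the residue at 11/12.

The residue is 6089/288.

At the order-1 pole 11/12 set g(α) = (α - (11/12))*f(α) = α**2/2 - 14*α/3 + 25.
Simple pole: residue = g(a) at a = 11/12, which is 6089/288.


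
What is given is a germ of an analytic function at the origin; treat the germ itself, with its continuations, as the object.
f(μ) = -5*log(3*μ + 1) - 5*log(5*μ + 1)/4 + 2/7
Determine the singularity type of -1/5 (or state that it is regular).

The point is a logarithmic branch point.

The term (-5/4)*log(1 - μ/(-1/5)) has argument 1 - -1/5/(-1/5) = 0 at -1/5: a logarithmic (infinitely-sheeted) branch point; the remaining terms are analytic or single-valued there.


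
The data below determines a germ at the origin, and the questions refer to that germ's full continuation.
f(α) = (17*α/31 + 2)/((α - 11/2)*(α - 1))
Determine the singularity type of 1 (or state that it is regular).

The point is a pole of order 1.

The denominator factor α - 1 vanishes at 1 and appears to the power 1; the numerator there equals 79/31, nonzero, and no other factor vanishes.
Hence a pole whose order is the multiplicity, 1.


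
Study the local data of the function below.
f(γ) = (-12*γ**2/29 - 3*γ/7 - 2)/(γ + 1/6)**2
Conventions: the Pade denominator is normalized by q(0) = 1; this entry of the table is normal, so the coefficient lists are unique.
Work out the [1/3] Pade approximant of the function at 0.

The Pade approximant has numerator coefficients [-72, 69394940/1907997]; denominator coefficients [1, 27672800/2453139, 22335076/817713, -625382128/23713677].

Taylor coefficients needed (expand at 0): a_0 = -72, a_1 = 5940/7, a_2 = -1543968/203, a_3 = 12326256/203, a_4 = -92332224/203.
Write the denominator as Q(γ) = 1 + q1*γ + q2*γ^2 + q3*γ^3. Requiring Q*f - P = O(γ^5) with deg P <= 1 kills the coefficients of γ^2..γ^4 in Q*f:
  γ^2: a_2 + q1*a_1 + q2*a_0 = 0, i.e. -1543968/203 + (5940/7)*q1 + (-72)*q2 = 0.
  γ^3: a_3 + q1*a_2 + q2*a_1 + q3*a_0 = 0, i.e. 12326256/203 + (-1543968/203)*q1 + (5940/7)*q2 + (-72)*q3 = 0.
  γ^4: a_4 + q1*a_3 + q2*a_2 + q3*a_1 = 0, i.e. -92332224/203 + (12326256/203)*q1 + (-1543968/203)*q2 + (5940/7)*q3 = 0.
Solving this linear system: q1 = 27672800/2453139, q2 = 22335076/817713, q3 = -625382128/23713677.
The numerator is Q*f truncated at degree 1: P0 = a_0 = -72; P1 = a_1 + q1*a_0 = 69394940/1907997.


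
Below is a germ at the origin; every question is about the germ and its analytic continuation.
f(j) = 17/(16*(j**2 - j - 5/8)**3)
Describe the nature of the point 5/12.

Denominator factors: j**2 - j - 5/8 = -125/144 at j = 5/12 — none vanishes.
So the germ continues analytically to 5/12.

The point is a regular point.


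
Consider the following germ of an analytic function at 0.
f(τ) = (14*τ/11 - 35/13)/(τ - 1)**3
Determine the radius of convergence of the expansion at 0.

Denominator factor (τ - 1)^3: pole of order 3 at 1, modulus 1.
The radius of convergence is the smallest modulus among the singular points: 1.

The radius of convergence is 1.


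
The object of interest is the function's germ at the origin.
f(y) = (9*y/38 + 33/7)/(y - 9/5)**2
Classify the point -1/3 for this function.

Denominator factors: y - 9/5 = -32/15 at y = -1/3 — none vanishes.
So the germ continues analytically to -1/3.

The point is a regular point.


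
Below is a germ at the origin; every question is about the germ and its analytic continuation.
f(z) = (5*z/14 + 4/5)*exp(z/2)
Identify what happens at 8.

The point is a regular point.

There is no denominator, hence no pole anywhere.
The factor exp(z/2) is entire.
So the germ continues analytically to 8.


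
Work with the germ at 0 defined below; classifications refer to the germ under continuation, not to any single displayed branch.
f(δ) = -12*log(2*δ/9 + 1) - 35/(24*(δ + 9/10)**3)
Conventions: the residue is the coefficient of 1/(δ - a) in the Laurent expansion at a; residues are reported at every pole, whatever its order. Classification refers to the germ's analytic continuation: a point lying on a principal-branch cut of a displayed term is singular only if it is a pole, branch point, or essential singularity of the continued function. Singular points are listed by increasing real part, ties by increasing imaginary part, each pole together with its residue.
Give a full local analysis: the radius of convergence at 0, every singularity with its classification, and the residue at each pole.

Denominator factor (δ + 9/10)^3: pole of order 3 at -9/10, modulus 9/10.
Branch term (-12)*log(1 - δ/(-9/2)): its argument vanishes at δ = -9/2, a logarithmic branch point, modulus 9/2.
The radius of convergence is the smallest modulus among the singular points: 9/10.
The branch term is analytic at -9/10 and contributes nothing to the residue; only the rational part matters.
At the order-3 pole -9/10 set g(δ) = (δ - (-9/10))^3*(rational part) = -35/24.
Order-3 pole: residue = g''(a)/2; g''(-9/10) = 0, so the residue is 0.
List the singular points by increasing real part (a conjugate pair: the negative imaginary part first).

Radius of convergence at 0: 9/10.
At -9/2: a logarithmic branch point.
At -9/10: a pole of order 3; residue 0.


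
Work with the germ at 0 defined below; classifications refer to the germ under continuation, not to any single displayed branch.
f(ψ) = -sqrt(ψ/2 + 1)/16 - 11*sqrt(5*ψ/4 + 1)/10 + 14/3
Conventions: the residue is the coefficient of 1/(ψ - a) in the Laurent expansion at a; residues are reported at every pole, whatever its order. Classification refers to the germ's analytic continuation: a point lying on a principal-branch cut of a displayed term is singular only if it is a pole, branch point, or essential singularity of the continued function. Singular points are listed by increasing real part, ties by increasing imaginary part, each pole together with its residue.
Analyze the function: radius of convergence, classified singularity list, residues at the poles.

Radius of convergence at 0: 4/5.
At -2: an algebraic (square-root) branch point.
At -4/5: an algebraic (square-root) branch point.

Branch term (-11/10)*sqrt(1 - ψ/(-4/5)): its argument vanishes at ψ = -4/5, a square-root branch point, modulus 4/5.
Branch term (-1/16)*sqrt(1 - ψ/(-2)): its argument vanishes at ψ = -2, a square-root branch point, modulus 2.
The radius of convergence is the smallest modulus among the singular points: 4/5.
List the singular points by increasing real part (a conjugate pair: the negative imaginary part first).


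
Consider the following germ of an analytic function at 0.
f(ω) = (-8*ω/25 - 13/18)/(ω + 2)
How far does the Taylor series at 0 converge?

Denominator factor (ω + 2): pole of order 1 at -2, modulus 2.
The radius of convergence is the smallest modulus among the singular points: 2.

The radius of convergence is 2.


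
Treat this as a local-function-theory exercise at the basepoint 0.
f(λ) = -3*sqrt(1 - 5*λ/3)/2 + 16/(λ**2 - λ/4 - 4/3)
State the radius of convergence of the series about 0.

The radius of convergence is 3/5.

Denominator factor (λ**2 - λ/4 - 4/3): discriminant 259/48, real irrational roots 1/8 + (1/24)*sqrt(777) and 1/8 - (1/24)*sqrt(777); poles of order 1, moduli 1/8 + (1/24)*sqrt(777) and -1/8 + (1/24)*sqrt(777).
Branch term (-3/2)*sqrt(1 - λ/(3/5)): its argument vanishes at λ = 3/5, a square-root branch point, modulus 3/5.
The radius of convergence is the smallest modulus among the singular points: 3/5.


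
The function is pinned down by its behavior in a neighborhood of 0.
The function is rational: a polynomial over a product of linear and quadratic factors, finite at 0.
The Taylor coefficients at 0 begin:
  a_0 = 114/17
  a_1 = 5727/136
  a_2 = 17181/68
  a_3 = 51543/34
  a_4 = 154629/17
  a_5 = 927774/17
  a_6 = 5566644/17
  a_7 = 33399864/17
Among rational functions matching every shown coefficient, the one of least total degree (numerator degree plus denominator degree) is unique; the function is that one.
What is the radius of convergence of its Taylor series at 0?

No rational of total degree below 2 reproduces all 8 coefficients; solving the [1/1] Pade equations on them gives f(x) = (-5*x/16 - 19/17)/(x - 1/6), whose expansion matches every shown term.
Denominator factor (x - 1/6): pole of order 1 at 1/6, modulus 1/6.
The radius of convergence is the smallest modulus among the singular points: 1/6.

The radius of convergence is 1/6.


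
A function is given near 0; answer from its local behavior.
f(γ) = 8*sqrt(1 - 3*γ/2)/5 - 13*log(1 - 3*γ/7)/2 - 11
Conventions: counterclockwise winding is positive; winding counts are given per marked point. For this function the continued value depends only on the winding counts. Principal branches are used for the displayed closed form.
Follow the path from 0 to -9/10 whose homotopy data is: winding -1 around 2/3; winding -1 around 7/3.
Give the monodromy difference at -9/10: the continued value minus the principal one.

The rational part is single-valued and drops out of the difference; each branch term changes only by its own monodromy.
(-13/2)*log(1 - γ/(7/3)): each positive loop around 7/3 adds 2*pi*i to the log, so winding -1 contributes (-13/2)*(-1)*2*pi*i = (13)*pi*i.
(8/5)*sqrt(1 - γ/(2/3)): winding -1 is odd, the square root flips sign, contributing -2*(8/5)*sqrt(1 - (-9/10)/(2/3)) = -2*(8/5)*sqrt(47/20) = -(8/25)*sqrt(235).
Summing the contributions at γ = -9/10 gives (-(8/25)*sqrt(235)) + ((13)*pi)*i.

Continued minus principal equals (-(8/25)*sqrt(235)) + ((13)*pi)*i.


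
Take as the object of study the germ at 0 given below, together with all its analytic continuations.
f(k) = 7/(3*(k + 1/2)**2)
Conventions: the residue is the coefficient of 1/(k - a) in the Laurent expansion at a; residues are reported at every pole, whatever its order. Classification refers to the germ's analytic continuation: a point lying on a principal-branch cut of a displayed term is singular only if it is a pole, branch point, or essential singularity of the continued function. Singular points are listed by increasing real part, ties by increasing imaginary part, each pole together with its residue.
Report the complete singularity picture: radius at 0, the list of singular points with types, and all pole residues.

Denominator factor (k + 1/2)^2: pole of order 2 at -1/2, modulus 1/2.
The radius of convergence is the smallest modulus among the singular points: 1/2.
At the order-2 pole -1/2 set g(k) = (k - (-1/2))^2*f(k) = 7/3.
Order-2 pole: residue = g'(a); g'(-1/2) = 0, so the residue is 0.

Radius of convergence at 0: 1/2.
At -1/2: a pole of order 2; residue 0.
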